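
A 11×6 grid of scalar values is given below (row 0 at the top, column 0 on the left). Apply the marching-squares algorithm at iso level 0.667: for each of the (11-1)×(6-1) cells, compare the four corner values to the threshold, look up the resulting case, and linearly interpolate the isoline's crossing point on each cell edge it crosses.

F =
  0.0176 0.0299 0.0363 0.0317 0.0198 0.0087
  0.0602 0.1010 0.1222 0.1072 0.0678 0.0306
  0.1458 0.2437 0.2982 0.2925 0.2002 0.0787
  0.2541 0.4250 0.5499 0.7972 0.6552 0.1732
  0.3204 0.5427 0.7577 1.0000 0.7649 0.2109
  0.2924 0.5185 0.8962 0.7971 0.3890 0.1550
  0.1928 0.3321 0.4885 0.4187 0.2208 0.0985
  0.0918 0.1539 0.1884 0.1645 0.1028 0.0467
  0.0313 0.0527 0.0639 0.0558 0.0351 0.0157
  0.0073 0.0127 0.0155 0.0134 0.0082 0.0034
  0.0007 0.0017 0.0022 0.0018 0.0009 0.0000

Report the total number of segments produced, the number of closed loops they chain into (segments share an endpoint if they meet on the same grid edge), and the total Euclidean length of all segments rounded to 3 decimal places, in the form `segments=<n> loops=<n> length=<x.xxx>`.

cell (2,2): code 0100 → (2.742,3.000)–(3.000,2.474)
cell (2,3): code 1000 → (3.000,3.917)–(2.742,3.000)
cell (3,1): code 0100 → (3.564,2.000)–(4.000,1.578)
cell (3,2): code 1110 → (3.000,2.474)–(3.564,2.000)
cell (3,3): code 1101 → (3.108,4.000)–(3.000,3.917)
cell (3,4): code 1000 → (4.000,4.177)–(3.108,4.000)
cell (4,1): code 0110 → (4.000,1.578)–(5.000,1.393)
cell (4,3): code 1011 → (5.000,3.319)–(4.260,4.000)
cell (4,4): code 0001 → (4.260,4.000)–(4.000,4.177)
cell (5,1): code 0010 → (5.000,1.393)–(5.562,2.000)
cell (5,2): code 0011 → (5.562,2.000)–(5.344,3.000)
cell (5,3): code 0001 → (5.344,3.000)–(5.000,3.319)
total: 12 segments, chained into 1 closed loop(s), length Σ = 8.584386

segments=12 loops=1 length=8.584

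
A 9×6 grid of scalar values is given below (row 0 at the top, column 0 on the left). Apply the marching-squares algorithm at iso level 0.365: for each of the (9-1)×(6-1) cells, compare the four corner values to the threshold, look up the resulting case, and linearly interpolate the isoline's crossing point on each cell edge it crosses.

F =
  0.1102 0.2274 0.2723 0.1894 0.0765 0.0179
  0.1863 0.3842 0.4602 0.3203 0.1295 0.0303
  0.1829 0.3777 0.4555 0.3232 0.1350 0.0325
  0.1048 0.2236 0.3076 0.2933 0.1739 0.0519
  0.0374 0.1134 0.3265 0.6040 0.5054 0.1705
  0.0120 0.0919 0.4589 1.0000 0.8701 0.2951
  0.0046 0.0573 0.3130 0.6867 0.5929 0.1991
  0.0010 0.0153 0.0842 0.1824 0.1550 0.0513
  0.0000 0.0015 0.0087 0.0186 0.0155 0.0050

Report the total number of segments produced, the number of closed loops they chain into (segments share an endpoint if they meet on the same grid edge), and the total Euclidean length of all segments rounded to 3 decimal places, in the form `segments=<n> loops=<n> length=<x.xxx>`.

segments=20 loops=2 length=16.192

cell (0,0): code 0100 → (0.878,1.000)–(1.000,0.903)
cell (0,1): code 1100 → (0.493,2.000)–(0.878,1.000)
cell (0,2): code 1000 → (1.000,2.680)–(0.493,2.000)
cell (1,0): code 0110 → (1.000,0.903)–(2.000,0.935)
cell (1,2): code 1001 → (2.000,2.684)–(1.000,2.680)
cell (2,0): code 0010 → (2.000,0.935)–(2.082,1.000)
cell (2,1): code 0011 → (2.082,1.000)–(2.612,2.000)
cell (2,2): code 0001 → (2.612,2.000)–(2.000,2.684)
cell (3,2): code 0100 → (3.231,3.000)–(4.000,2.139)
cell (3,3): code 1100 → (3.576,4.000)–(3.231,3.000)
cell (3,4): code 1000 → (4.000,4.419)–(3.576,4.000)
cell (4,1): code 0100 → (4.291,2.000)–(5.000,1.744)
cell (4,2): code 1110 → (4.000,2.139)–(4.291,2.000)
cell (4,4): code 1001 → (5.000,4.878)–(4.000,4.419)
cell (5,1): code 0010 → (5.000,1.744)–(5.644,2.000)
cell (5,2): code 0111 → (5.644,2.000)–(6.000,2.139)
cell (5,4): code 1001 → (6.000,4.579)–(5.000,4.878)
cell (6,2): code 0010 → (6.000,2.139)–(6.638,3.000)
cell (6,3): code 0011 → (6.638,3.000)–(6.520,4.000)
cell (6,4): code 0001 → (6.520,4.000)–(6.000,4.579)
total: 20 segments, chained into 2 closed loop(s), length Σ = 16.191878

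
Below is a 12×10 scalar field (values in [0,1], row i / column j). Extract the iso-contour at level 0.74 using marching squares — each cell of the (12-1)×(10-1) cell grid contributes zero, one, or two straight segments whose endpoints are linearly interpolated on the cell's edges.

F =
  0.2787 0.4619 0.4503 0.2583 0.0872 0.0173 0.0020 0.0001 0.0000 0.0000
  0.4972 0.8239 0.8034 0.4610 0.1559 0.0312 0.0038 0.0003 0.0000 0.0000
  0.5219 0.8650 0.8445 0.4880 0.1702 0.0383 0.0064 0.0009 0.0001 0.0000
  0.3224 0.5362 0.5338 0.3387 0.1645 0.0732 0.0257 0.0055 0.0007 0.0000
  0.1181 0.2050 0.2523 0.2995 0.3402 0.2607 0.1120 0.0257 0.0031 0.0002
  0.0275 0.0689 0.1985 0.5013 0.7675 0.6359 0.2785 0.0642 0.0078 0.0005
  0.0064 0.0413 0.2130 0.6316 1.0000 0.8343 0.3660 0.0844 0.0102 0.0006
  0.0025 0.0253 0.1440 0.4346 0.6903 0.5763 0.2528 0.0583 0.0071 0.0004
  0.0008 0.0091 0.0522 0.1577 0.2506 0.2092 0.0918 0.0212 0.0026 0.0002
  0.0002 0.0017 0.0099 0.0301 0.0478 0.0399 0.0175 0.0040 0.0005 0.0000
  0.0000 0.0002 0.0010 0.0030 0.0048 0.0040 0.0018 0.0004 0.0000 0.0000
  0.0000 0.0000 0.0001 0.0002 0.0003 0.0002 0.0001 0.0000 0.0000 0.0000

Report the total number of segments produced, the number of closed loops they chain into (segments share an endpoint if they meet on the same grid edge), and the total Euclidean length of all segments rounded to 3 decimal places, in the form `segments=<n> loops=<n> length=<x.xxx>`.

segments=16 loops=2 length=11.184

cell (0,0): code 0100 → (0.768,1.000)–(1.000,0.743)
cell (0,1): code 1100 → (0.820,2.000)–(0.768,1.000)
cell (0,2): code 1000 → (1.000,2.185)–(0.820,2.000)
cell (1,0): code 0110 → (1.000,0.743)–(2.000,0.636)
cell (1,2): code 1001 → (2.000,2.293)–(1.000,2.185)
cell (2,0): code 0010 → (2.000,0.636)–(2.380,1.000)
cell (2,1): code 0011 → (2.380,1.000)–(2.336,2.000)
cell (2,2): code 0001 → (2.336,2.000)–(2.000,2.293)
cell (4,3): code 0100 → (4.936,4.000)–(5.000,3.897)
cell (4,4): code 1000 → (5.000,4.209)–(4.936,4.000)
cell (5,3): code 0110 → (5.000,3.897)–(6.000,3.294)
cell (5,4): code 1101 → (5.525,5.000)–(5.000,4.209)
cell (5,5): code 1000 → (6.000,5.201)–(5.525,5.000)
cell (6,3): code 0010 → (6.000,3.294)–(6.840,4.000)
cell (6,4): code 0011 → (6.840,4.000)–(6.366,5.000)
cell (6,5): code 0001 → (6.366,5.000)–(6.000,5.201)
total: 16 segments, chained into 2 closed loop(s), length Σ = 11.184426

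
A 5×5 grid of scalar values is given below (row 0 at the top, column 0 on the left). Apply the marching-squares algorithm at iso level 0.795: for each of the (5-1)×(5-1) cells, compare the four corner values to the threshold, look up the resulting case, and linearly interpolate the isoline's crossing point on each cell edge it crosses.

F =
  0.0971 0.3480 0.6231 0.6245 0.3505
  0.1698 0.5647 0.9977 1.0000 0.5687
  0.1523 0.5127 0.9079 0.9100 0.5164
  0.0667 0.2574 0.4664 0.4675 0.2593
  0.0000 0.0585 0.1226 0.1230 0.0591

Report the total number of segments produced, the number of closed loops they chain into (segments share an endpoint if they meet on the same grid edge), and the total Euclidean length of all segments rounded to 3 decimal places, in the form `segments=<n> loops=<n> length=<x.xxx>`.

segments=8 loops=1 length=6.247

cell (0,1): code 0100 → (0.459,2.000)–(1.000,1.532)
cell (0,2): code 1100 → (0.454,3.000)–(0.459,2.000)
cell (0,3): code 1000 → (1.000,3.475)–(0.454,3.000)
cell (1,1): code 0110 → (1.000,1.532)–(2.000,1.714)
cell (1,3): code 1001 → (2.000,3.292)–(1.000,3.475)
cell (2,1): code 0010 → (2.000,1.714)–(2.256,2.000)
cell (2,2): code 0011 → (2.256,2.000)–(2.260,3.000)
cell (2,3): code 0001 → (2.260,3.000)–(2.000,3.292)
total: 8 segments, chained into 1 closed loop(s), length Σ = 6.246963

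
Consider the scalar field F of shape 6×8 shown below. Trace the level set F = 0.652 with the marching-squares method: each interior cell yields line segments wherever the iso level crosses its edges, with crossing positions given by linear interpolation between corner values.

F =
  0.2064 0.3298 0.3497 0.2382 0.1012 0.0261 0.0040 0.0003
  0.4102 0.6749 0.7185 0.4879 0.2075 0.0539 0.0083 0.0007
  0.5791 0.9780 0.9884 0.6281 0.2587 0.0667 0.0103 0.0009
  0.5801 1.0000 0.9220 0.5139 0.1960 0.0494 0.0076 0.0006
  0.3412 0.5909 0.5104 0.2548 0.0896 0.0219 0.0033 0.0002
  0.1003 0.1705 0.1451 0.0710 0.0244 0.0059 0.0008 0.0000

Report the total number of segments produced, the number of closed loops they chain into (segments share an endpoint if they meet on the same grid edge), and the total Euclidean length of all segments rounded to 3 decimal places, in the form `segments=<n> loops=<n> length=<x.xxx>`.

cell (0,0): code 0100 → (0.934,1.000)–(1.000,0.913)
cell (0,1): code 1100 → (0.820,2.000)–(0.934,1.000)
cell (0,2): code 1000 → (1.000,2.288)–(0.820,2.000)
cell (1,0): code 0110 → (1.000,0.913)–(2.000,0.183)
cell (1,2): code 1001 → (2.000,2.934)–(1.000,2.288)
cell (2,0): code 0110 → (2.000,0.183)–(3.000,0.171)
cell (2,2): code 1001 → (3.000,2.662)–(2.000,2.934)
cell (3,0): code 0010 → (3.000,0.171)–(3.851,1.000)
cell (3,1): code 0011 → (3.851,1.000)–(3.656,2.000)
cell (3,2): code 0001 → (3.656,2.000)–(3.000,2.662)
total: 10 segments, chained into 1 closed loop(s), length Σ = 9.058768

segments=10 loops=1 length=9.059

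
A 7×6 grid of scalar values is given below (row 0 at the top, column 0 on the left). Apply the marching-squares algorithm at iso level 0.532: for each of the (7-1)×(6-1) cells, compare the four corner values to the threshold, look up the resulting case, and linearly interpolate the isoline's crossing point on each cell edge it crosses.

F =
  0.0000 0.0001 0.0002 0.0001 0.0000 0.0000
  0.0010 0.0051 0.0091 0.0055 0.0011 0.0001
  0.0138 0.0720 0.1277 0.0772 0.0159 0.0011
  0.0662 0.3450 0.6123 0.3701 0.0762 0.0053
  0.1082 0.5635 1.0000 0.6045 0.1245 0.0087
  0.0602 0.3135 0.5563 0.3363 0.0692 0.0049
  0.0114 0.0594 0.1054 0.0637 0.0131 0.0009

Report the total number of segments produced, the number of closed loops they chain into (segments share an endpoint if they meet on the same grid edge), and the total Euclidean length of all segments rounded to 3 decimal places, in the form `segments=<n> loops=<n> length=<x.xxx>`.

segments=12 loops=1 length=6.379

cell (2,1): code 0100 → (2.834,2.000)–(3.000,1.700)
cell (2,2): code 1000 → (3.000,2.332)–(2.834,2.000)
cell (3,0): code 0100 → (3.856,1.000)–(4.000,0.931)
cell (3,1): code 1110 → (3.000,1.700)–(3.856,1.000)
cell (3,2): code 1101 → (3.691,3.000)–(3.000,2.332)
cell (3,3): code 1000 → (4.000,3.151)–(3.691,3.000)
cell (4,0): code 0010 → (4.000,0.931)–(4.126,1.000)
cell (4,1): code 0111 → (4.126,1.000)–(5.000,1.900)
cell (4,2): code 1011 → (5.000,2.110)–(4.270,3.000)
cell (4,3): code 0001 → (4.270,3.000)–(4.000,3.151)
cell (5,1): code 0010 → (5.000,1.900)–(5.054,2.000)
cell (5,2): code 0001 → (5.054,2.000)–(5.000,2.110)
total: 12 segments, chained into 1 closed loop(s), length Σ = 6.379413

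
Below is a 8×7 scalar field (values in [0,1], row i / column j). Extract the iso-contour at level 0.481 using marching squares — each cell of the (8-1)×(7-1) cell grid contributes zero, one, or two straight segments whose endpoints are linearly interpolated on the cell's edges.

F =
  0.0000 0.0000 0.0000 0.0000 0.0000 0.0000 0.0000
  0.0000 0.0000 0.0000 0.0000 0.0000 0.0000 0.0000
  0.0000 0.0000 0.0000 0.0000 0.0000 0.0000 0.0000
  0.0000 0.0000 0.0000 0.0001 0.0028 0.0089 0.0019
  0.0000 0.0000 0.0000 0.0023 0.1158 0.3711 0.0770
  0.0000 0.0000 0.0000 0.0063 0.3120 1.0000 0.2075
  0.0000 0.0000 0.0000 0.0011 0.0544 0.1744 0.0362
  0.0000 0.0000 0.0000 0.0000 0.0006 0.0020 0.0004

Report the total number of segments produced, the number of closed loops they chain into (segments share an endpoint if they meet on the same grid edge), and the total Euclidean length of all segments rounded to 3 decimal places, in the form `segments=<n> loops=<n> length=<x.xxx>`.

cell (4,4): code 0100 → (4.175,5.000)–(5.000,4.246)
cell (4,5): code 1000 → (5.000,5.655)–(4.175,5.000)
cell (5,4): code 0010 → (5.000,4.246)–(5.629,5.000)
cell (5,5): code 0001 → (5.629,5.000)–(5.000,5.655)
total: 4 segments, chained into 1 closed loop(s), length Σ = 4.061340

segments=4 loops=1 length=4.061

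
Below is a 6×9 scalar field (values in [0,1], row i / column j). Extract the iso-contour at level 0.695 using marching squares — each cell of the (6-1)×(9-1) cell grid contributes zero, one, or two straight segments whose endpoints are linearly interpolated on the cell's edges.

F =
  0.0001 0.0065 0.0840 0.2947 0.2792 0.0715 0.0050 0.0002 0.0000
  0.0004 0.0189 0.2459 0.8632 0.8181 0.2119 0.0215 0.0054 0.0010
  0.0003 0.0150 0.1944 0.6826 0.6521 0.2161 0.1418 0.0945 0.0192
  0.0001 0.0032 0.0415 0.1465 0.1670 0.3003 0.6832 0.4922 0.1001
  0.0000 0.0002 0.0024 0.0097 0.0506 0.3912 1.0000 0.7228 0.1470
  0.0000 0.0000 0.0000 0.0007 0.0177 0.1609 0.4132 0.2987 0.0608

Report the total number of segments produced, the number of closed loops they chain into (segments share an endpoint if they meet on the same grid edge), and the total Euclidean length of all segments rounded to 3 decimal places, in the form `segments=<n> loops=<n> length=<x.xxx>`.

segments=12 loops=2 length=8.891

cell (0,2): code 0100 → (0.704,3.000)–(1.000,2.728)
cell (0,3): code 1100 → (0.772,4.000)–(0.704,3.000)
cell (0,4): code 1000 → (1.000,4.203)–(0.772,4.000)
cell (1,2): code 0010 → (1.000,2.728)–(1.931,3.000)
cell (1,3): code 0011 → (1.931,3.000)–(1.742,4.000)
cell (1,4): code 0001 → (1.742,4.000)–(1.000,4.203)
cell (3,5): code 0100 → (3.037,6.000)–(4.000,5.499)
cell (3,6): code 1100 → (3.879,7.000)–(3.037,6.000)
cell (3,7): code 1000 → (4.000,7.048)–(3.879,7.000)
cell (4,5): code 0010 → (4.000,5.499)–(4.520,6.000)
cell (4,6): code 0011 → (4.520,6.000)–(4.066,7.000)
cell (4,7): code 0001 → (4.066,7.000)–(4.000,7.048)
total: 12 segments, chained into 2 closed loop(s), length Σ = 8.891432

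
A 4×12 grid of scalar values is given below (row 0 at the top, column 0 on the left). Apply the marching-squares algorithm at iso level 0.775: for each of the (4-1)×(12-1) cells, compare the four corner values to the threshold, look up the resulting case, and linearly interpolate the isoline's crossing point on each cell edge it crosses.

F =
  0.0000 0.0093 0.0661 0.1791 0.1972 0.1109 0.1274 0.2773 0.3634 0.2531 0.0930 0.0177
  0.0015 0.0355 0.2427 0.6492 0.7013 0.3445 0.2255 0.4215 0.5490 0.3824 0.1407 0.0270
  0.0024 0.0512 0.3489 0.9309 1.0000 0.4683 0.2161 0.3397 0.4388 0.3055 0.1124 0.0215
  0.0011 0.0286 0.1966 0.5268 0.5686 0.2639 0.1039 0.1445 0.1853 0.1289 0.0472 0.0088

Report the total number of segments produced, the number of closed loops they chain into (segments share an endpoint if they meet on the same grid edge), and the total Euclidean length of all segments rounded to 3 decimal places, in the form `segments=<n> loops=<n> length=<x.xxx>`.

cell (1,2): code 0100 → (1.447,3.000)–(2.000,2.732)
cell (1,3): code 1100 → (1.247,4.000)–(1.447,3.000)
cell (1,4): code 1000 → (2.000,4.423)–(1.247,4.000)
cell (2,2): code 0010 → (2.000,2.732)–(2.386,3.000)
cell (2,3): code 0011 → (2.386,3.000)–(2.522,4.000)
cell (2,4): code 0001 → (2.522,4.000)–(2.000,4.423)
total: 6 segments, chained into 1 closed loop(s), length Σ = 4.649091

segments=6 loops=1 length=4.649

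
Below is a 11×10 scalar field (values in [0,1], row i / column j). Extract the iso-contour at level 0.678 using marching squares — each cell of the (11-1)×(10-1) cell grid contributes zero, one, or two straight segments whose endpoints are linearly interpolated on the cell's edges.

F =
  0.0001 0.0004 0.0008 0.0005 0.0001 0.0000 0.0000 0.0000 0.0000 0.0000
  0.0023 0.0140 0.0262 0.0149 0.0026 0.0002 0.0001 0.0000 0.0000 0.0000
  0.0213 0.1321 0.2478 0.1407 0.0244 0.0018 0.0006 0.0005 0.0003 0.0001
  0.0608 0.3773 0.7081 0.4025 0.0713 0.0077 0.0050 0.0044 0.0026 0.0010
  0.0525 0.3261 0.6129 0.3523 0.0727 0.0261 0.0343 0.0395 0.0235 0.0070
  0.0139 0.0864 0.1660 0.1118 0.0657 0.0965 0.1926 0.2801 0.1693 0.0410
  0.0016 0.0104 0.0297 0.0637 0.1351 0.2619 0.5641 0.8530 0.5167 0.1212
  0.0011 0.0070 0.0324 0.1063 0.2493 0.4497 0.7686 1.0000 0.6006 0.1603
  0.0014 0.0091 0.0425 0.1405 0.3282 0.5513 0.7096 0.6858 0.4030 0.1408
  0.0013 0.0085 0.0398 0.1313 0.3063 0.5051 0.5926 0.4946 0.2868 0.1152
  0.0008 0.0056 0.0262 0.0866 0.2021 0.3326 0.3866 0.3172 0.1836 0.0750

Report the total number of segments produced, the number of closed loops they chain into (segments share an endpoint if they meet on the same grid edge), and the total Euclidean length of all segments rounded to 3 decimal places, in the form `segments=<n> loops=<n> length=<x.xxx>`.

cell (2,1): code 0100 → (2.935,2.000)–(3.000,1.909)
cell (2,2): code 1000 → (3.000,2.098)–(2.935,2.000)
cell (3,1): code 0010 → (3.000,1.909)–(3.316,2.000)
cell (3,2): code 0001 → (3.316,2.000)–(3.000,2.098)
cell (5,6): code 0100 → (5.695,7.000)–(6.000,6.394)
cell (5,7): code 1000 → (6.000,7.520)–(5.695,7.000)
cell (6,5): code 0100 → (6.557,6.000)–(7.000,5.716)
cell (6,6): code 1110 → (6.000,6.394)–(6.557,6.000)
cell (6,7): code 1001 → (7.000,7.806)–(6.000,7.520)
cell (7,5): code 0110 → (7.000,5.716)–(8.000,5.800)
cell (7,7): code 1001 → (8.000,7.028)–(7.000,7.806)
cell (8,5): code 0010 → (8.000,5.800)–(8.270,6.000)
cell (8,6): code 0011 → (8.270,6.000)–(8.041,7.000)
cell (8,7): code 0001 → (8.041,7.000)–(8.000,7.028)
total: 14 segments, chained into 2 closed loop(s), length Σ = 8.102981

segments=14 loops=2 length=8.103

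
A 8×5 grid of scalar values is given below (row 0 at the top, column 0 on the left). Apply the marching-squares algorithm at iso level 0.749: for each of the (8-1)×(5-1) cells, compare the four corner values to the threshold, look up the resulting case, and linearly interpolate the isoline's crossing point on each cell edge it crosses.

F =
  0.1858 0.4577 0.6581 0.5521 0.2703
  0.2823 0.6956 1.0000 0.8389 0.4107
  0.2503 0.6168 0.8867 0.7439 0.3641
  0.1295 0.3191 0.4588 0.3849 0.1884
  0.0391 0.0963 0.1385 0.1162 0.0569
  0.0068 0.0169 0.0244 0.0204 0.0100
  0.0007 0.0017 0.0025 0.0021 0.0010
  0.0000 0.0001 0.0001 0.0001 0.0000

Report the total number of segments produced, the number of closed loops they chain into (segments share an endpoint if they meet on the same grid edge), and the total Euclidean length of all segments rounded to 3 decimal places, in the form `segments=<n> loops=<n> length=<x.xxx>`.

segments=8 loops=1 length=6.268

cell (0,1): code 0100 → (0.266,2.000)–(1.000,1.175)
cell (0,2): code 1100 → (0.687,3.000)–(0.266,2.000)
cell (0,3): code 1000 → (1.000,3.210)–(0.687,3.000)
cell (1,1): code 0110 → (1.000,1.175)–(2.000,1.490)
cell (1,2): code 1011 → (2.000,2.964)–(1.946,3.000)
cell (1,3): code 0001 → (1.946,3.000)–(1.000,3.210)
cell (2,1): code 0010 → (2.000,1.490)–(2.322,2.000)
cell (2,2): code 0001 → (2.322,2.000)–(2.000,2.964)
total: 8 segments, chained into 1 closed loop(s), length Σ = 6.268003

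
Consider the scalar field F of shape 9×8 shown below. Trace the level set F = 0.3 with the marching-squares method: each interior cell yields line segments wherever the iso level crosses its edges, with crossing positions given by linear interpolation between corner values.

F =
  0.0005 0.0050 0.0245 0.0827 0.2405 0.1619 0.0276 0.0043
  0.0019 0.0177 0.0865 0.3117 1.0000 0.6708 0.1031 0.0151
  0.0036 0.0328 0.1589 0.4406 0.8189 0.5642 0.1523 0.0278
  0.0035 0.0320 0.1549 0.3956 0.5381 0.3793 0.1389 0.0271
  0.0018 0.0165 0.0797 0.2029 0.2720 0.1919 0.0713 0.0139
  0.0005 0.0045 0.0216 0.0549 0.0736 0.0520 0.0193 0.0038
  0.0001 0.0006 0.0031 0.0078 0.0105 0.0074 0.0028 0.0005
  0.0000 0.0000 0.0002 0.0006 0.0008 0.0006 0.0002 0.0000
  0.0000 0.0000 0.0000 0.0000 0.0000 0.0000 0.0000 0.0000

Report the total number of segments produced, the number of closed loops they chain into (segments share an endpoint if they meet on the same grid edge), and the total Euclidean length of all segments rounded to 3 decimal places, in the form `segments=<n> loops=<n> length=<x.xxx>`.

segments=12 loops=1 length=10.898

cell (0,2): code 0100 → (0.949,3.000)–(1.000,2.948)
cell (0,3): code 1100 → (0.078,4.000)–(0.949,3.000)
cell (0,4): code 1100 → (0.271,5.000)–(0.078,4.000)
cell (0,5): code 1000 → (1.000,5.653)–(0.271,5.000)
cell (1,2): code 0110 → (1.000,2.948)–(2.000,2.501)
cell (1,5): code 1001 → (2.000,5.641)–(1.000,5.653)
cell (2,2): code 0110 → (2.000,2.501)–(3.000,2.603)
cell (2,5): code 1001 → (3.000,5.330)–(2.000,5.641)
cell (3,2): code 0010 → (3.000,2.603)–(3.496,3.000)
cell (3,3): code 0011 → (3.496,3.000)–(3.895,4.000)
cell (3,4): code 0011 → (3.895,4.000)–(3.423,5.000)
cell (3,5): code 0001 → (3.423,5.000)–(3.000,5.330)
total: 12 segments, chained into 1 closed loop(s), length Σ = 10.898013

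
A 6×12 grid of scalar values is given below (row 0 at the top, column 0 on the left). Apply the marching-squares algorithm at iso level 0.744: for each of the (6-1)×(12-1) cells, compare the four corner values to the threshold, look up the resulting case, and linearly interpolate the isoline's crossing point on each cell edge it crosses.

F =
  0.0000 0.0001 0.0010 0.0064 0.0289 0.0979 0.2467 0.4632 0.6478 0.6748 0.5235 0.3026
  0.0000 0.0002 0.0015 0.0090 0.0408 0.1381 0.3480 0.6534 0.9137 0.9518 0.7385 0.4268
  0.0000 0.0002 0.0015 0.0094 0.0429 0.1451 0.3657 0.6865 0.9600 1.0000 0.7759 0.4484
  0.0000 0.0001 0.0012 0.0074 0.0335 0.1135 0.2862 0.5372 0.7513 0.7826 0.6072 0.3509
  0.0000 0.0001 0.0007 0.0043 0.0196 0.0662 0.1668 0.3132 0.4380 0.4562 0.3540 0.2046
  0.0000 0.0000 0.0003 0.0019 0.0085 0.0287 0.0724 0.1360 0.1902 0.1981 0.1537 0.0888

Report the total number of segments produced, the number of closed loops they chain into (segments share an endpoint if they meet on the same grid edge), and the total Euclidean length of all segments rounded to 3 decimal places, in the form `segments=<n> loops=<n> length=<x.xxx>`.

cell (0,7): code 0100 → (0.362,8.000)–(1.000,7.348)
cell (0,8): code 1100 → (0.250,9.000)–(0.362,8.000)
cell (0,9): code 1000 → (1.000,9.974)–(0.250,9.000)
cell (1,7): code 0110 → (1.000,7.348)–(2.000,7.210)
cell (1,9): code 1101 → (1.147,10.000)–(1.000,9.974)
cell (1,10): code 1000 → (2.000,10.097)–(1.147,10.000)
cell (2,7): code 0110 → (2.000,7.210)–(3.000,7.966)
cell (2,9): code 1011 → (3.000,9.220)–(2.189,10.000)
cell (2,10): code 0001 → (2.189,10.000)–(2.000,10.097)
cell (3,7): code 0010 → (3.000,7.966)–(3.023,8.000)
cell (3,8): code 0011 → (3.023,8.000)–(3.118,9.000)
cell (3,9): code 0001 → (3.118,9.000)–(3.000,9.220)
total: 12 segments, chained into 1 closed loop(s), length Σ = 9.052240

segments=12 loops=1 length=9.052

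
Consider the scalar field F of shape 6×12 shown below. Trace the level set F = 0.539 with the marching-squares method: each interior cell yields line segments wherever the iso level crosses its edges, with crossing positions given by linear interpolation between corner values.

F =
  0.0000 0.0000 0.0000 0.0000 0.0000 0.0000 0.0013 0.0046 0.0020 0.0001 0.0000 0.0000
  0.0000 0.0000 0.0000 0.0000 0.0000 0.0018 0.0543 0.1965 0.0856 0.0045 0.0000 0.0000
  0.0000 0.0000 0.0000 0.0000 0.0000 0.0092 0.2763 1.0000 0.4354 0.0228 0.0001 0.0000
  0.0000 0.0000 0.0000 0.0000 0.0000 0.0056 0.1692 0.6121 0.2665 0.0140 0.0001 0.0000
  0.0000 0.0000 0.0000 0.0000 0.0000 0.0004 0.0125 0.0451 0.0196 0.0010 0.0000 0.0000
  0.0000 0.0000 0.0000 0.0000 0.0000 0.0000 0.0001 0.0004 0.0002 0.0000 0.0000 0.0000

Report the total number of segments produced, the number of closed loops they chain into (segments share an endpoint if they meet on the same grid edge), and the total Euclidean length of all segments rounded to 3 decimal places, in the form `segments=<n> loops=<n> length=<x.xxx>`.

cell (1,6): code 0100 → (1.426,7.000)–(2.000,6.363)
cell (1,7): code 1000 → (2.000,7.817)–(1.426,7.000)
cell (2,6): code 0110 → (2.000,6.363)–(3.000,6.835)
cell (2,7): code 1001 → (3.000,7.212)–(2.000,7.817)
cell (3,6): code 0010 → (3.000,6.835)–(3.129,7.000)
cell (3,7): code 0001 → (3.129,7.000)–(3.000,7.212)
total: 6 segments, chained into 1 closed loop(s), length Σ = 4.586909

segments=6 loops=1 length=4.587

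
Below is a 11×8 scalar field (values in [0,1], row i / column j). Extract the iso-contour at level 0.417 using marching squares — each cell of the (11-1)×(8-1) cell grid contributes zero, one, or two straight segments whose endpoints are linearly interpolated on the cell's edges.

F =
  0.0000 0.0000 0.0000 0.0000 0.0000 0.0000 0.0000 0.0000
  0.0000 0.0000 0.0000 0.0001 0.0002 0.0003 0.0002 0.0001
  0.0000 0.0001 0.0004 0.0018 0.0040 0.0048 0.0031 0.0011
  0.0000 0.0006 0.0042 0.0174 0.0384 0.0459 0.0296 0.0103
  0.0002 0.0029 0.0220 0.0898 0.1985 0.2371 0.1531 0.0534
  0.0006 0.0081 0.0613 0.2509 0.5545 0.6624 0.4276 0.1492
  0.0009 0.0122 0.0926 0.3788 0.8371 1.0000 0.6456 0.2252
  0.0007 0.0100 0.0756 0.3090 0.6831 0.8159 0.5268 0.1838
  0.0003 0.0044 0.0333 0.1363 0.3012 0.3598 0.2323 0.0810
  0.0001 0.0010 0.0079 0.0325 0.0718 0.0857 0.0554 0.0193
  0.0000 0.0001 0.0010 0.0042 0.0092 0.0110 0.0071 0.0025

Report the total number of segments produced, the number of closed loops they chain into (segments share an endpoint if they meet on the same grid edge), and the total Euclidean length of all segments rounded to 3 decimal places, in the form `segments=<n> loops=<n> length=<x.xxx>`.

segments=12 loops=1 length=10.693

cell (4,3): code 0100 → (4.614,4.000)–(5.000,3.547)
cell (4,4): code 1100 → (4.423,5.000)–(4.614,4.000)
cell (4,5): code 1100 → (4.961,6.000)–(4.423,5.000)
cell (4,6): code 1000 → (5.000,6.038)–(4.961,6.000)
cell (5,3): code 0110 → (5.000,3.547)–(6.000,3.083)
cell (5,6): code 1001 → (6.000,6.544)–(5.000,6.038)
cell (6,3): code 0110 → (6.000,3.083)–(7.000,3.289)
cell (6,6): code 1001 → (7.000,6.320)–(6.000,6.544)
cell (7,3): code 0010 → (7.000,3.289)–(7.697,4.000)
cell (7,4): code 0011 → (7.697,4.000)–(7.875,5.000)
cell (7,5): code 0011 → (7.875,5.000)–(7.373,6.000)
cell (7,6): code 0001 → (7.373,6.000)–(7.000,6.320)
total: 12 segments, chained into 1 closed loop(s), length Σ = 10.693304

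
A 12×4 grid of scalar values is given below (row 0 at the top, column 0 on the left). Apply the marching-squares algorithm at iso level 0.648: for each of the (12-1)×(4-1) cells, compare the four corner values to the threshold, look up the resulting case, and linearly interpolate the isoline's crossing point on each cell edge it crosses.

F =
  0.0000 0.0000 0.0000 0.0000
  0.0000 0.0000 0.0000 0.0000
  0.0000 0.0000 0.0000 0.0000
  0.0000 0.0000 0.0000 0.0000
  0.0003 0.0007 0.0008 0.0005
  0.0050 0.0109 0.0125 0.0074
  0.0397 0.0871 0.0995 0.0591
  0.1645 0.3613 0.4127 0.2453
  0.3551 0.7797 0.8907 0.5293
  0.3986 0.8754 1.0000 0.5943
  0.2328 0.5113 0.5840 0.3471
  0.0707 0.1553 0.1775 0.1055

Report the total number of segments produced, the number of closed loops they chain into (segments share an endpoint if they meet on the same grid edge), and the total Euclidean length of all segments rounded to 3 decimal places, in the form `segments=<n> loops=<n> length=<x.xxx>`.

cell (7,0): code 0100 → (7.685,1.000)–(8.000,0.690)
cell (7,1): code 1100 → (7.492,2.000)–(7.685,1.000)
cell (7,2): code 1000 → (8.000,2.672)–(7.492,2.000)
cell (8,0): code 0110 → (8.000,0.690)–(9.000,0.523)
cell (8,2): code 1001 → (9.000,2.868)–(8.000,2.672)
cell (9,0): code 0010 → (9.000,0.523)–(9.625,1.000)
cell (9,1): code 0011 → (9.625,1.000)–(9.846,2.000)
cell (9,2): code 0001 → (9.846,2.000)–(9.000,2.868)
total: 8 segments, chained into 1 closed loop(s), length Σ = 7.357126

segments=8 loops=1 length=7.357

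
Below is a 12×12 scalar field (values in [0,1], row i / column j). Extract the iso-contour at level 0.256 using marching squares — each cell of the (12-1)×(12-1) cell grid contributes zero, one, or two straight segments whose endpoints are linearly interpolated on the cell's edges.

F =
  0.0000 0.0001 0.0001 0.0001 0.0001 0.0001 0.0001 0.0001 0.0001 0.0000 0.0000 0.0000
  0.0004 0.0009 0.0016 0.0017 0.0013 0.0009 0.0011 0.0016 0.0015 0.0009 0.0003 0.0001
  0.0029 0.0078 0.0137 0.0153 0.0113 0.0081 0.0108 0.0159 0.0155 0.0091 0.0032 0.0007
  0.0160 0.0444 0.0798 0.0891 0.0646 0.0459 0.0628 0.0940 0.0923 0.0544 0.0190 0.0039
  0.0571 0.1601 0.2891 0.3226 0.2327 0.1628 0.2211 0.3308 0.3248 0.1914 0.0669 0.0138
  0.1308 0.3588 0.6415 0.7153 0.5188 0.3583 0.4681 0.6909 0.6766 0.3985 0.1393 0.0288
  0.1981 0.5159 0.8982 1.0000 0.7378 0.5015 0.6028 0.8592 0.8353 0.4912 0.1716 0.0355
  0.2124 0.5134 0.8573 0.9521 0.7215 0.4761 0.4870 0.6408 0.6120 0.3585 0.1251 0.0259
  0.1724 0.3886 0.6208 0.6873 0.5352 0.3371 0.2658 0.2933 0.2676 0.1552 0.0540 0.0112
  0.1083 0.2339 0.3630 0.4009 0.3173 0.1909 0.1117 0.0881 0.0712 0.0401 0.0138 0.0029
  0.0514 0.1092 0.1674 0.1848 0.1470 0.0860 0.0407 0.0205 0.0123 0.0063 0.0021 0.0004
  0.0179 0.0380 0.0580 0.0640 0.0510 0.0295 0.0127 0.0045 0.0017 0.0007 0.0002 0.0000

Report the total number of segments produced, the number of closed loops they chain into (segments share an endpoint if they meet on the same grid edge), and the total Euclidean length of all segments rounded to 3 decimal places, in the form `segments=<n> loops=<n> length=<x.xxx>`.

segments=32 loops=1 length=25.934

cell (3,1): code 0100 → (3.842,2.000)–(4.000,1.743)
cell (3,2): code 1100 → (3.715,3.000)–(3.842,2.000)
cell (3,3): code 1000 → (4.000,3.741)–(3.715,3.000)
cell (3,6): code 0100 → (3.684,7.000)–(4.000,6.318)
cell (3,7): code 1100 → (3.704,8.000)–(3.684,7.000)
cell (3,8): code 1000 → (4.000,8.516)–(3.704,8.000)
cell (4,0): code 0100 → (4.483,1.000)–(5.000,0.549)
cell (4,1): code 1110 → (4.000,1.743)–(4.483,1.000)
cell (4,3): code 1101 → (4.081,4.000)–(4.000,3.741)
cell (4,4): code 1100 → (4.477,5.000)–(4.081,4.000)
cell (4,5): code 1100 → (4.141,6.000)–(4.477,5.000)
cell (4,6): code 1110 → (4.000,6.318)–(4.141,6.000)
cell (4,8): code 1101 → (4.312,9.000)–(4.000,8.516)
cell (4,9): code 1000 → (5.000,9.550)–(4.312,9.000)
cell (5,0): code 0110 → (5.000,0.549)–(6.000,0.182)
cell (5,9): code 1001 → (6.000,9.736)–(5.000,9.550)
cell (6,0): code 0110 → (6.000,0.182)–(7.000,0.145)
cell (6,9): code 1001 → (7.000,9.439)–(6.000,9.736)
cell (7,0): code 0110 → (7.000,0.145)–(8.000,0.387)
cell (7,8): code 1011 → (8.000,8.103)–(7.504,9.000)
cell (7,9): code 0001 → (7.504,9.000)–(7.000,9.439)
cell (8,0): code 0010 → (8.000,0.387)–(8.857,1.000)
cell (8,1): code 0111 → (8.857,1.000)–(9.000,1.171)
cell (8,4): code 1011 → (9.000,4.485)–(8.555,5.000)
cell (8,5): code 0011 → (8.555,5.000)–(8.064,6.000)
cell (8,6): code 0011 → (8.064,6.000)–(8.182,7.000)
cell (8,7): code 0011 → (8.182,7.000)–(8.059,8.000)
cell (8,8): code 0001 → (8.059,8.000)–(8.000,8.103)
cell (9,1): code 0010 → (9.000,1.171)–(9.547,2.000)
cell (9,2): code 0011 → (9.547,2.000)–(9.671,3.000)
cell (9,3): code 0011 → (9.671,3.000)–(9.360,4.000)
cell (9,4): code 0001 → (9.360,4.000)–(9.000,4.485)
total: 32 segments, chained into 1 closed loop(s), length Σ = 25.934069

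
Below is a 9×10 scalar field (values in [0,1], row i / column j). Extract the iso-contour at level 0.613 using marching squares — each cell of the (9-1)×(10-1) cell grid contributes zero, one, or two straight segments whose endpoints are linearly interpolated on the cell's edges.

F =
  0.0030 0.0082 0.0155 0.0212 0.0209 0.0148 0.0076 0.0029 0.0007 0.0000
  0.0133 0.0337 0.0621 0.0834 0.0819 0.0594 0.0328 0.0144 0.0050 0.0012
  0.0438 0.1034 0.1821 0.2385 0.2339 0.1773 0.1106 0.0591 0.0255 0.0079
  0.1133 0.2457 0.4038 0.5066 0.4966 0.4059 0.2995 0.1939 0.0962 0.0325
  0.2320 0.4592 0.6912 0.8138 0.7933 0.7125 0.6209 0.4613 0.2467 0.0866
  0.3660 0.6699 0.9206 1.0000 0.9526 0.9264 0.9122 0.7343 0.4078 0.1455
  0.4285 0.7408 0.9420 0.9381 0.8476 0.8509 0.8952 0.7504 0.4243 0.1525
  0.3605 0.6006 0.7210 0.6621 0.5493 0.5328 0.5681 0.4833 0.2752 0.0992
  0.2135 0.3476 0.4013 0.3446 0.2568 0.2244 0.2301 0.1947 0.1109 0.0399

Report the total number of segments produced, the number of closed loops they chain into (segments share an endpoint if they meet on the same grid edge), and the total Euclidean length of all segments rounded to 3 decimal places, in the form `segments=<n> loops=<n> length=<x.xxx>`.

cell (3,1): code 0100 → (3.728,2.000)–(4.000,1.663)
cell (3,2): code 1100 → (3.346,3.000)–(3.728,2.000)
cell (3,3): code 1100 → (3.392,4.000)–(3.346,3.000)
cell (3,4): code 1100 → (3.675,5.000)–(3.392,4.000)
cell (3,5): code 1100 → (3.975,6.000)–(3.675,5.000)
cell (3,6): code 1000 → (4.000,6.049)–(3.975,6.000)
cell (4,0): code 0100 → (4.730,1.000)–(5.000,0.813)
cell (4,1): code 1110 → (4.000,1.663)–(4.730,1.000)
cell (4,6): code 1101 → (4.556,7.000)–(4.000,6.049)
cell (4,7): code 1000 → (5.000,7.372)–(4.556,7.000)
cell (5,0): code 0110 → (5.000,0.813)–(6.000,0.591)
cell (5,7): code 1001 → (6.000,7.421)–(5.000,7.372)
cell (6,0): code 0010 → (6.000,0.591)–(6.912,1.000)
cell (6,1): code 0111 → (6.912,1.000)–(7.000,1.103)
cell (6,3): code 1011 → (7.000,3.435)–(6.786,4.000)
cell (6,4): code 0011 → (6.786,4.000)–(6.748,5.000)
cell (6,5): code 0011 → (6.748,5.000)–(6.863,6.000)
cell (6,6): code 0011 → (6.863,6.000)–(6.514,7.000)
cell (6,7): code 0001 → (6.514,7.000)–(6.000,7.421)
cell (7,1): code 0010 → (7.000,1.103)–(7.338,2.000)
cell (7,2): code 0011 → (7.338,2.000)–(7.155,3.000)
cell (7,3): code 0001 → (7.155,3.000)–(7.000,3.435)
total: 22 segments, chained into 1 closed loop(s), length Σ = 17.570570

segments=22 loops=1 length=17.571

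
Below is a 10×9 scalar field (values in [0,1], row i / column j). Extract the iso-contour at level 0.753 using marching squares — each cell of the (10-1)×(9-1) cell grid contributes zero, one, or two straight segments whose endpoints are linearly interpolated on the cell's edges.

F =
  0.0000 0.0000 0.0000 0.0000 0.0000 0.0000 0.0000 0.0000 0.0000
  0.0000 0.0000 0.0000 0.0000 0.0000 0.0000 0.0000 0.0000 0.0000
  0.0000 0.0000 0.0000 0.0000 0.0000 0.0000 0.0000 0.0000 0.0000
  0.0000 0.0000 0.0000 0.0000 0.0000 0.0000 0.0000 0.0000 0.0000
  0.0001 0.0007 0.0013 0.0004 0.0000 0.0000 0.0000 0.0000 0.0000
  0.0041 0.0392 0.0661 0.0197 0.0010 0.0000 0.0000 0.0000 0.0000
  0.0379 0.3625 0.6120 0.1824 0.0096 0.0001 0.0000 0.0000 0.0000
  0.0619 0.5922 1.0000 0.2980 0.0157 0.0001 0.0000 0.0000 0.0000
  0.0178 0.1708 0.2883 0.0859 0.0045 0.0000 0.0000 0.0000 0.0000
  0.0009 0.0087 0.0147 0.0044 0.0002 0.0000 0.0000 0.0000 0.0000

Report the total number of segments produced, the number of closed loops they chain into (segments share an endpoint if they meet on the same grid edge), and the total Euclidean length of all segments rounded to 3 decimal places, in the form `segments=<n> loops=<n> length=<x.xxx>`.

segments=4 loops=1 length=2.798

cell (6,1): code 0100 → (6.363,2.000)–(7.000,1.394)
cell (6,2): code 1000 → (7.000,2.352)–(6.363,2.000)
cell (7,1): code 0010 → (7.000,1.394)–(7.347,2.000)
cell (7,2): code 0001 → (7.347,2.000)–(7.000,2.352)
total: 4 segments, chained into 1 closed loop(s), length Σ = 2.798353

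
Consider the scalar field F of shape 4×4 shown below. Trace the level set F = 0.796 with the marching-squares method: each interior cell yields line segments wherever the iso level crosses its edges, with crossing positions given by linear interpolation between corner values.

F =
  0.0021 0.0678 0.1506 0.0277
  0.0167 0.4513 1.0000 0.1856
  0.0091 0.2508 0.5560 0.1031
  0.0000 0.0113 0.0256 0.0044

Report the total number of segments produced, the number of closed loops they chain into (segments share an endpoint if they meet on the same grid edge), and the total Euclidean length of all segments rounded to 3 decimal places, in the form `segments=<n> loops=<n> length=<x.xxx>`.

cell (0,1): code 0100 → (0.760,2.000)–(1.000,1.628)
cell (0,2): code 1000 → (1.000,2.250)–(0.760,2.000)
cell (1,1): code 0010 → (1.000,1.628)–(1.459,2.000)
cell (1,2): code 0001 → (1.459,2.000)–(1.000,2.250)
total: 4 segments, chained into 1 closed loop(s), length Σ = 1.903987

segments=4 loops=1 length=1.904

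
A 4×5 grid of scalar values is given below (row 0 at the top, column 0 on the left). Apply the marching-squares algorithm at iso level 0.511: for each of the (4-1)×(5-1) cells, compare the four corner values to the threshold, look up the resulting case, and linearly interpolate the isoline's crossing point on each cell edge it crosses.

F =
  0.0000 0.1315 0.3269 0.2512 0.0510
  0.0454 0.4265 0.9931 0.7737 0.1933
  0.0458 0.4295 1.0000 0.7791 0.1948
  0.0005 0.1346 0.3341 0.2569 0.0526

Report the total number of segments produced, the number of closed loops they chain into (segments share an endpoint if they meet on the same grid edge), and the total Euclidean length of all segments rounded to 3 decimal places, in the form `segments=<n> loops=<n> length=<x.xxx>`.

cell (0,1): code 0100 → (0.276,2.000)–(1.000,1.149)
cell (0,2): code 1100 → (0.497,3.000)–(0.276,2.000)
cell (0,3): code 1000 → (1.000,3.453)–(0.497,3.000)
cell (1,1): code 0110 → (1.000,1.149)–(2.000,1.143)
cell (1,3): code 1001 → (2.000,3.459)–(1.000,3.453)
cell (2,1): code 0010 → (2.000,1.143)–(2.734,2.000)
cell (2,2): code 0011 → (2.734,2.000)–(2.513,3.000)
cell (2,3): code 0001 → (2.513,3.000)–(2.000,3.459)
total: 8 segments, chained into 1 closed loop(s), length Σ = 7.658997

segments=8 loops=1 length=7.659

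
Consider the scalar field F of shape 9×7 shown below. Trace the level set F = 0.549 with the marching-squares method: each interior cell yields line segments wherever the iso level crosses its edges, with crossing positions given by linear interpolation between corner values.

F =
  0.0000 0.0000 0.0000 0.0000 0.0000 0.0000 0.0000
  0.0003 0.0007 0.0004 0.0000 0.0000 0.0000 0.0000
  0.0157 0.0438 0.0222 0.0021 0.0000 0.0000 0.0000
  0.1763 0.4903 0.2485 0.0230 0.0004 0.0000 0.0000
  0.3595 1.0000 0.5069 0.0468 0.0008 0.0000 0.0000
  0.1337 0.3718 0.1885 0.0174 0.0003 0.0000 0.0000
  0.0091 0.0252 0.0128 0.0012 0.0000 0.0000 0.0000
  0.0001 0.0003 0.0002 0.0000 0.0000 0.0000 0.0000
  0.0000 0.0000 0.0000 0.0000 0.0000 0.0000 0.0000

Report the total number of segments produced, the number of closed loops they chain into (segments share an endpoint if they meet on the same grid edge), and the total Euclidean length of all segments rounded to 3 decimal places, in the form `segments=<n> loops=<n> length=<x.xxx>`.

cell (3,0): code 0100 → (3.115,1.000)–(4.000,0.296)
cell (3,1): code 1000 → (4.000,1.915)–(3.115,1.000)
cell (4,0): code 0010 → (4.000,0.296)–(4.718,1.000)
cell (4,1): code 0001 → (4.718,1.000)–(4.000,1.915)
total: 4 segments, chained into 1 closed loop(s), length Σ = 4.571726

segments=4 loops=1 length=4.572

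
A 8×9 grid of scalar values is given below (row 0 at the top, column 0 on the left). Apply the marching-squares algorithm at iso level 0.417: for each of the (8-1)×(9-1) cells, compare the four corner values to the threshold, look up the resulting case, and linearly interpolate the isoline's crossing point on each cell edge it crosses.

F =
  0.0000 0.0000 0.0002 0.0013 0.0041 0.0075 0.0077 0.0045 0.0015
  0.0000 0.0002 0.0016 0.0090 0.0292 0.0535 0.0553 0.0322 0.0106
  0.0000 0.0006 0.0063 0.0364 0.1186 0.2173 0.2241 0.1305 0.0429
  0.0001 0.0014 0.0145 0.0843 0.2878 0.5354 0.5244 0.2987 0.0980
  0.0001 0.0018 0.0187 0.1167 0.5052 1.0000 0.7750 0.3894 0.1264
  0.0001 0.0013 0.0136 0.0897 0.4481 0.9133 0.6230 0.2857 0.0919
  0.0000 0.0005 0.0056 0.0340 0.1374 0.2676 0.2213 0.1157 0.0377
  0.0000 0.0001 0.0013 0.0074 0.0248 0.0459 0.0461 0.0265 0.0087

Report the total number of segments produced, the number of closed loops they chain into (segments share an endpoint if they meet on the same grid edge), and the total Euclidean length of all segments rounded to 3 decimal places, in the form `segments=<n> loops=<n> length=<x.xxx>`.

segments=12 loops=1 length=9.779

cell (2,4): code 0100 → (2.628,5.000)–(3.000,4.522)
cell (2,5): code 1100 → (2.642,6.000)–(2.628,5.000)
cell (2,6): code 1000 → (3.000,6.476)–(2.642,6.000)
cell (3,3): code 0100 → (3.594,4.000)–(4.000,3.773)
cell (3,4): code 1110 → (3.000,4.522)–(3.594,4.000)
cell (3,6): code 1001 → (4.000,6.928)–(3.000,6.476)
cell (4,3): code 0110 → (4.000,3.773)–(5.000,3.913)
cell (4,6): code 1001 → (5.000,6.611)–(4.000,6.928)
cell (5,3): code 0010 → (5.000,3.913)–(5.100,4.000)
cell (5,4): code 0011 → (5.100,4.000)–(5.769,5.000)
cell (5,5): code 0011 → (5.769,5.000)–(5.513,6.000)
cell (5,6): code 0001 → (5.513,6.000)–(5.000,6.611)
total: 12 segments, chained into 1 closed loop(s), length Σ = 9.778843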